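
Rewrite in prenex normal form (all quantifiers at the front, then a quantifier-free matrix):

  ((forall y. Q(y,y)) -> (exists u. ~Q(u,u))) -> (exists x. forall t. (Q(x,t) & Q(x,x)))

Rewrite implications/biconditionals: A → B as ¬A ∨ B.
  ~(~(forall y. Q(y,y)) | (exists u. ~Q(u,u))) | (exists x. forall t. (Q(x,t) & Q(x,x)))
Push ¬ through the quantifiers and connectives to reach negation normal form:
  (forall y. Q(y,y)) & (forall u. Q(u,u)) | (exists x. forall t. (Q(x,t) & Q(x,x)))
Extract every quantifier outward, since the variables are now distinct and don't occur free across branches:
  forall y. forall u. exists x. forall t. (Q(y,y) & Q(u,u) | Q(x,t) & Q(x,x))

forall y. forall u. exists x. forall t. (Q(y,y) & Q(u,u) | Q(x,t) & Q(x,x))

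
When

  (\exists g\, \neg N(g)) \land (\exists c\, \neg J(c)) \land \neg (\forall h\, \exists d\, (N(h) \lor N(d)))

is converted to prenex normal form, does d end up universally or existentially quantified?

universal

Push ¬ through the quantifiers and connectives to reach negation normal form:
  (\exists g\, \neg N(g)) \land (\exists c\, \neg J(c)) \land (\exists h\, \forall d\, (\neg N(h) \land \neg N(d)))
All bound variables are already distinct, so no renaming is needed.
Finally move all quantifiers to the prefix:
  \exists g\, \exists c\, \exists h\, \forall d\, (\neg N(g) \land \neg J(c) \land \neg N(h) \land \neg N(d))
The quantifier \exists d sits under an odd number of negations, so it flips to \forall d.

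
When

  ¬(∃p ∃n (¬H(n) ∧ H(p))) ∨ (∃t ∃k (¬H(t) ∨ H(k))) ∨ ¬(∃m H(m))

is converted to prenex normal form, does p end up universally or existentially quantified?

Drive negations inward (¬∀x A ≡ ∃x ¬A, ¬∃x A ≡ ∀x ¬A, De Morgan for ∧/∨):
  (∀p ∀n (H(n) ∨ ¬H(p))) ∨ (∃t ∃k (¬H(t) ∨ H(k))) ∨ (∀m ¬H(m))
Pull the quantifiers to the front (each side's bound variable is not free in the other side):
  ∀p ∀n ∃t ∃k ∀m (H(n) ∨ ¬H(p) ∨ ¬H(t) ∨ H(k) ∨ ¬H(m))
The quantifier ∃p sits under an odd number of negations, so it flips to ∀p.

universal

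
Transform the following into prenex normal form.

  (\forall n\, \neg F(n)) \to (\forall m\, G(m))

\exists n\, \forall m\, (F(n) \lor G(m))

Eliminate → and ↔ using ¬ and ∨.
  \neg (\forall n\, \neg F(n)) \lor (\forall m\, G(m))
Push ¬ through the quantifiers and connectives to reach negation normal form:
  (\exists n\, F(n)) \lor (\forall m\, G(m))
Pull the quantifiers to the front (each side's bound variable is not free in the other side):
  \exists n\, \forall m\, (F(n) \lor G(m))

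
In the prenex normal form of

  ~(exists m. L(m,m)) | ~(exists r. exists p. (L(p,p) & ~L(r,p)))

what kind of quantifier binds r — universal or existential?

Move each ¬ inward, flipping quantifiers it crosses:
  (forall m. ~L(m,m)) | (forall r. forall p. (~L(p,p) | L(r,p)))
Pull the quantifiers to the front (each side's bound variable is not free in the other side):
  forall m. forall r. forall p. (~L(m,m) | ~L(p,p) | L(r,p))
The quantifier exists r sits under an odd number of negations, so it flips to forall r.

universal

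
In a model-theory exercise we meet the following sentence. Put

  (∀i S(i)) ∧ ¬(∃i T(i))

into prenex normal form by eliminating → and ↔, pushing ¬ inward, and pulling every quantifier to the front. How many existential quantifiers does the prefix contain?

0

Drive negations inward (¬∀x A ≡ ∃x ¬A, ¬∃x A ≡ ∀x ¬A, De Morgan for ∧/∨):
  (∀i S(i)) ∧ (∀i ¬T(i))
Give each quantifier a distinct variable: i↦x.
  (∀i S(i)) ∧ (∀x ¬T(x))
Finally move all quantifiers to the prefix:
  ∀i ∀x (S(i) ∧ ¬T(x))
The prefix is ∀i ∀x: 2 universal, 0 existential.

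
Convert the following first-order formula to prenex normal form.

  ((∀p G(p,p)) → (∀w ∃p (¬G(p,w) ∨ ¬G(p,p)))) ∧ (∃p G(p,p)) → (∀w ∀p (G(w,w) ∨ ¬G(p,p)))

∀p ∃w ∀w1 ∀x ∀z ∀s (G(p,p) ∧ G(w1,w) ∧ G(w1,w1) ∨ ¬G(x,x) ∨ G(z,z) ∨ ¬G(s,s))

Rewrite implications/biconditionals: A → B as ¬A ∨ B.
  ¬((¬(∀p G(p,p)) ∨ (∀w ∃p (¬G(p,w) ∨ ¬G(p,p)))) ∧ (∃p G(p,p))) ∨ (∀w ∀p (G(w,w) ∨ ¬G(p,p)))
Drive negations inward (¬∀x A ≡ ∃x ¬A, ¬∃x A ≡ ∀x ¬A, De Morgan for ∧/∨):
  (∀p G(p,p)) ∧ (∃w ∀p (G(p,w) ∧ G(p,p))) ∨ (∀p ¬G(p,p)) ∨ (∀w ∀p (G(w,w) ∨ ¬G(p,p)))
Give each quantifier a distinct variable: p↦w1, p↦x, w↦z, p↦s.
  (∀p G(p,p)) ∧ (∃w ∀w1 (G(w1,w) ∧ G(w1,w1))) ∨ (∀x ¬G(x,x)) ∨ (∀z ∀s (G(z,z) ∨ ¬G(s,s)))
Finally move all quantifiers to the prefix:
  ∀p ∃w ∀w1 ∀x ∀z ∀s (G(p,p) ∧ G(w1,w) ∧ G(w1,w1) ∨ ¬G(x,x) ∨ G(z,z) ∨ ¬G(s,s))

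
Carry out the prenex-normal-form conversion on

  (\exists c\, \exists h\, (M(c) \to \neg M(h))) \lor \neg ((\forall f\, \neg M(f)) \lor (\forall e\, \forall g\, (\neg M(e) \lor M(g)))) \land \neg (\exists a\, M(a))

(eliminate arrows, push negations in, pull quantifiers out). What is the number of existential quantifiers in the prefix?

5

First replace A → B with ¬A ∨ B.
  (\exists c\, \exists h\, (\neg M(c) \lor \neg M(h))) \lor \neg ((\forall f\, \neg M(f)) \lor (\forall e\, \forall g\, (\neg M(e) \lor M(g)))) \land \neg (\exists a\, M(a))
Drive negations inward (¬∀x A ≡ ∃x ¬A, ¬∃x A ≡ ∀x ¬A, De Morgan for ∧/∨):
  (\exists c\, \exists h\, (\neg M(c) \lor \neg M(h))) \lor (\exists f\, M(f)) \land (\exists e\, \exists g\, (M(e) \land \neg M(g))) \land (\forall a\, \neg M(a))
Finally move all quantifiers to the prefix:
  \exists c\, \exists h\, \exists f\, \exists e\, \exists g\, \forall a\, (\neg M(c) \lor \neg M(h) \lor M(f) \land M(e) \land \neg M(g) \land \neg M(a))
The prefix is \exists c \exists h \exists f \exists e \exists g \forall a: 1 universal, 5 existential.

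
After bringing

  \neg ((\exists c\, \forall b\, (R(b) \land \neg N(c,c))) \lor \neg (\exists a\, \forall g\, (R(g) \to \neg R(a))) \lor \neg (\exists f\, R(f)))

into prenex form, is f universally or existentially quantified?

existential

Eliminate → and ↔ using ¬ and ∨.
  \neg ((\exists c\, \forall b\, (R(b) \land \neg N(c,c))) \lor \neg (\exists a\, \forall g\, (\neg R(g) \lor \neg R(a))) \lor \neg (\exists f\, R(f)))
Drive negations inward (¬∀x A ≡ ∃x ¬A, ¬∃x A ≡ ∀x ¬A, De Morgan for ∧/∨):
  (\forall c\, \exists b\, (\neg R(b) \lor N(c,c))) \land (\exists a\, \forall g\, (\neg R(g) \lor \neg R(a))) \land (\exists f\, R(f))
All bound variables are already distinct, so no renaming is needed.
Pull the quantifiers to the front (each side's bound variable is not free in the other side):
  \forall c\, \exists b\, \exists a\, \forall g\, \exists f\, ((\neg R(b) \lor N(c,c)) \land (\neg R(g) \lor \neg R(a)) \land R(f))
The quantifier \exists f sits under an even number of negations (counting the antecedent side of each →), so it remains existential.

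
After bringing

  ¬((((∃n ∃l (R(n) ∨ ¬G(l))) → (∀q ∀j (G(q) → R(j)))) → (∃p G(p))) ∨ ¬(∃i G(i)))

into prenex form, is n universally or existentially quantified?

universal

Eliminate → and ↔ using ¬ and ∨.
  ¬(¬(¬(∃n ∃l (R(n) ∨ ¬G(l))) ∨ (∀q ∀j (¬G(q) ∨ R(j)))) ∨ (∃p G(p)) ∨ ¬(∃i G(i)))
Push ¬ through the quantifiers and connectives to reach negation normal form:
  ((∀n ∀l (¬R(n) ∧ G(l))) ∨ (∀q ∀j (¬G(q) ∨ R(j)))) ∧ (∀p ¬G(p)) ∧ (∃i G(i))
All bound variables are already distinct, so no renaming is needed.
Finally move all quantifiers to the prefix:
  ∀n ∀l ∀q ∀j ∀p ∃i ((¬R(n) ∧ G(l) ∨ ¬G(q) ∨ R(j)) ∧ ¬G(p) ∧ G(i))
The quantifier ∃n sits under an odd number of negations (counting the antecedent side of each →), so it flips to ∀n.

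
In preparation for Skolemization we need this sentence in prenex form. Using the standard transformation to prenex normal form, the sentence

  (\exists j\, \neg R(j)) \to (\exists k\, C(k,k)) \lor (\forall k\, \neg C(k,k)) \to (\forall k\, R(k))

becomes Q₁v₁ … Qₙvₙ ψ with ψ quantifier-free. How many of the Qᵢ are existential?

1

First replace A → B with ¬A ∨ B.
  \neg (\exists j\, \neg R(j)) \lor \neg ((\exists k\, C(k,k)) \lor (\forall k\, \neg C(k,k))) \lor (\forall k\, R(k))
Push ¬ through the quantifiers and connectives to reach negation normal form:
  (\forall j\, R(j)) \lor (\forall k\, \neg C(k,k)) \land (\exists k\, C(k,k)) \lor (\forall k\, R(k))
Rename bound variables to avoid capture: k↦b, k↦x.
  (\forall j\, R(j)) \lor (\forall k\, \neg C(k,k)) \land (\exists b\, C(b,b)) \lor (\forall x\, R(x))
Pull the quantifiers to the front (each side's bound variable is not free in the other side):
  \forall j\, \forall k\, \exists b\, \forall x\, (R(j) \lor \neg C(k,k) \land C(b,b) \lor R(x))
The prefix is \forall j \forall k \exists b \forall x: 3 universal, 1 existential.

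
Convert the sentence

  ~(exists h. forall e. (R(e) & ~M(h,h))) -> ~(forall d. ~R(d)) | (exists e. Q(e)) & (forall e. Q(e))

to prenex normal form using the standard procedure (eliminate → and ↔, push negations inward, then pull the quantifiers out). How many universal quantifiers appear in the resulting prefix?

2

Rewrite implications/biconditionals: A → B as ¬A ∨ B.
  ~~(exists h. forall e. (R(e) & ~M(h,h))) | ~(forall d. ~R(d)) | (exists e. Q(e)) & (forall e. Q(e))
Drive negations inward (¬∀x A ≡ ∃x ¬A, ¬∃x A ≡ ∀x ¬A, De Morgan for ∧/∨):
  (exists h. forall e. (R(e) & ~M(h,h))) | (exists d. R(d)) | (exists e. Q(e)) & (forall e. Q(e))
Rename bound variables to avoid capture: e↦t, e↦b.
  (exists h. forall e. (R(e) & ~M(h,h))) | (exists d. R(d)) | (exists t. Q(t)) & (forall b. Q(b))
Pull the quantifiers to the front (each side's bound variable is not free in the other side):
  exists h. forall e. exists d. exists t. forall b. (R(e) & ~M(h,h) | R(d) | Q(t) & Q(b))
The prefix is exists h forall e exists d exists t forall b: 2 universal, 3 existential.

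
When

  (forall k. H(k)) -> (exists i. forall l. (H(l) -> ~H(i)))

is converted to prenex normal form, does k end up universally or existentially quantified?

Rewrite implications/biconditionals: A → B as ¬A ∨ B.
  ~(forall k. H(k)) | (exists i. forall l. (~H(l) | ~H(i)))
Push ¬ through the quantifiers and connectives to reach negation normal form:
  (exists k. ~H(k)) | (exists i. forall l. (~H(l) | ~H(i)))
All bound variables are already distinct, so no renaming is needed.
Pull the quantifiers to the front (each side's bound variable is not free in the other side):
  exists k. exists i. forall l. (~H(k) | ~H(l) | ~H(i))
The quantifier forall k sits under an odd number of negations (counting the antecedent side of each →), so it flips to exists k.

existential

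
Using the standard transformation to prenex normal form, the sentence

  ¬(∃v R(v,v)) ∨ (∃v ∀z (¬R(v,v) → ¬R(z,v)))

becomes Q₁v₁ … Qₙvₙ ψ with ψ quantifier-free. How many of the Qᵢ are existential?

Eliminate → and ↔ using ¬ and ∨.
  ¬(∃v R(v,v)) ∨ (∃v ∀z (¬¬R(v,v) ∨ ¬R(z,v)))
Push ¬ through the quantifiers and connectives to reach negation normal form:
  (∀v ¬R(v,v)) ∨ (∃v ∀z (R(v,v) ∨ ¬R(z,v)))
Rename bound variables to avoid capture: v↦r.
  (∀v ¬R(v,v)) ∨ (∃r ∀z (R(r,r) ∨ ¬R(z,r)))
Finally move all quantifiers to the prefix:
  ∀v ∃r ∀z (¬R(v,v) ∨ R(r,r) ∨ ¬R(z,r))
The prefix is ∀v ∃r ∀z: 2 universal, 1 existential.

1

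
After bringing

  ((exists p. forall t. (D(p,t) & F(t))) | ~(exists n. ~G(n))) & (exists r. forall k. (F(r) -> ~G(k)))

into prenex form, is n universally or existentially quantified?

universal

First replace A → B with ¬A ∨ B.
  ((exists p. forall t. (D(p,t) & F(t))) | ~(exists n. ~G(n))) & (exists r. forall k. (~F(r) | ~G(k)))
Push ¬ through the quantifiers and connectives to reach negation normal form:
  ((exists p. forall t. (D(p,t) & F(t))) | (forall n. G(n))) & (exists r. forall k. (~F(r) | ~G(k)))
All bound variables are already distinct, so no renaming is needed.
Pull the quantifiers to the front (each side's bound variable is not free in the other side):
  exists p. forall t. forall n. exists r. forall k. ((D(p,t) & F(t) | G(n)) & (~F(r) | ~G(k)))
The quantifier exists n sits under an odd number of negations (counting the antecedent side of each →), so it flips to forall n.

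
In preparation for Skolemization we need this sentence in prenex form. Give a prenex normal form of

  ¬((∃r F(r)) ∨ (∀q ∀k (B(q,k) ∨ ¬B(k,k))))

Move each ¬ inward, flipping quantifiers it crosses:
  (∀r ¬F(r)) ∧ (∃q ∃k (¬B(q,k) ∧ B(k,k)))
Extract every quantifier outward, since the variables are now distinct and don't occur free across branches:
  ∀r ∃q ∃k (¬F(r) ∧ ¬B(q,k) ∧ B(k,k))

∀r ∃q ∃k (¬F(r) ∧ ¬B(q,k) ∧ B(k,k))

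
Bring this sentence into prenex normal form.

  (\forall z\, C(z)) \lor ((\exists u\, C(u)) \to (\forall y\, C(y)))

Rewrite implications/biconditionals: A → B as ¬A ∨ B.
  (\forall z\, C(z)) \lor \neg (\exists u\, C(u)) \lor (\forall y\, C(y))
Move each ¬ inward, flipping quantifiers it crosses:
  (\forall z\, C(z)) \lor (\forall u\, \neg C(u)) \lor (\forall y\, C(y))
All bound variables are already distinct, so no renaming is needed.
Extract every quantifier outward, since the variables are now distinct and don't occur free across branches:
  \forall z\, \forall u\, \forall y\, (C(z) \lor \neg C(u) \lor C(y))

\forall z\, \forall u\, \forall y\, (C(z) \lor \neg C(u) \lor C(y))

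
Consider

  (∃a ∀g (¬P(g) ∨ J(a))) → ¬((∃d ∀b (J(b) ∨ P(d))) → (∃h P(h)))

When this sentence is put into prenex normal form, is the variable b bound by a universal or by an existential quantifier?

Eliminate → and ↔ using ¬ and ∨.
  ¬(∃a ∀g (¬P(g) ∨ J(a))) ∨ ¬(¬(∃d ∀b (J(b) ∨ P(d))) ∨ (∃h P(h)))
Push ¬ through the quantifiers and connectives to reach negation normal form:
  (∀a ∃g (P(g) ∧ ¬J(a))) ∨ (∃d ∀b (J(b) ∨ P(d))) ∧ (∀h ¬P(h))
All bound variables are already distinct, so no renaming is needed.
Finally move all quantifiers to the prefix:
  ∀a ∃g ∃d ∀b ∀h (P(g) ∧ ¬J(a) ∨ (J(b) ∨ P(d)) ∧ ¬P(h))
The quantifier ∀b sits under an even number of negations (counting the antecedent side of each →), so it remains universal.

universal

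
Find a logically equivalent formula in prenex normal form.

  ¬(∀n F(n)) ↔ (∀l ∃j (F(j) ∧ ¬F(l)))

Eliminate → and ↔ using ¬ and ∨; A ↔ B as (¬A ∨ B) ∧ (¬B ∨ A).
  (¬¬(∀n F(n)) ∨ (∀l ∃j (F(j) ∧ ¬F(l)))) ∧ (¬(∀l ∃j (F(j) ∧ ¬F(l))) ∨ ¬(∀n F(n)))
Move each ¬ inward, flipping quantifiers it crosses:
  ((∀n F(n)) ∨ (∀l ∃j (F(j) ∧ ¬F(l)))) ∧ ((∃l ∀j (¬F(j) ∨ F(l))) ∨ (∃n ¬F(n)))
Rename bound variables to avoid capture: l↦z1, j↦w1, n↦z.
  ((∀n F(n)) ∨ (∀l ∃j (F(j) ∧ ¬F(l)))) ∧ ((∃z1 ∀w1 (¬F(w1) ∨ F(z1))) ∨ (∃z ¬F(z)))
Extract every quantifier outward, since the variables are now distinct and don't occur free across branches:
  ∀n ∀l ∃j ∃z1 ∀w1 ∃z ((F(n) ∨ F(j) ∧ ¬F(l)) ∧ (¬F(w1) ∨ F(z1) ∨ ¬F(z)))

∀n ∀l ∃j ∃z1 ∀w1 ∃z ((F(n) ∨ F(j) ∧ ¬F(l)) ∧ (¬F(w1) ∨ F(z1) ∨ ¬F(z)))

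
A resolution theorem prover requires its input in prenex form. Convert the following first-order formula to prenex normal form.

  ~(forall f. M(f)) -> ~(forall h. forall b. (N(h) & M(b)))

forall f. exists h. exists b. (M(f) | ~N(h) | ~M(b))

Rewrite implications/biconditionals: A → B as ¬A ∨ B.
  ~~(forall f. M(f)) | ~(forall h. forall b. (N(h) & M(b)))
Push ¬ through the quantifiers and connectives to reach negation normal form:
  (forall f. M(f)) | (exists h. exists b. (~N(h) | ~M(b)))
All bound variables are already distinct, so no renaming is needed.
Finally move all quantifiers to the prefix:
  forall f. exists h. exists b. (M(f) | ~N(h) | ~M(b))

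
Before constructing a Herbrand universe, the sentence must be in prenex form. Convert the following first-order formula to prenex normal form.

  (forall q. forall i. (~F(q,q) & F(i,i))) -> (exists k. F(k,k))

exists q. exists i. exists k. (F(q,q) | ~F(i,i) | F(k,k))

Rewrite implications/biconditionals: A → B as ¬A ∨ B.
  ~(forall q. forall i. (~F(q,q) & F(i,i))) | (exists k. F(k,k))
Drive negations inward (¬∀x A ≡ ∃x ¬A, ¬∃x A ≡ ∀x ¬A, De Morgan for ∧/∨):
  (exists q. exists i. (F(q,q) | ~F(i,i))) | (exists k. F(k,k))
Extract every quantifier outward, since the variables are now distinct and don't occur free across branches:
  exists q. exists i. exists k. (F(q,q) | ~F(i,i) | F(k,k))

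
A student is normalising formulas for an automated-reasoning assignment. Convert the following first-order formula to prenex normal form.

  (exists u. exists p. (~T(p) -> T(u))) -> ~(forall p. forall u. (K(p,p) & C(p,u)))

First replace A → B with ¬A ∨ B.
  ~(exists u. exists p. (~~T(p) | T(u))) | ~(forall p. forall u. (K(p,p) & C(p,u)))
Move each ¬ inward, flipping quantifiers it crosses:
  (forall u. forall p. (~T(p) & ~T(u))) | (exists p. exists u. (~K(p,p) | ~C(p,u)))
Standardize variables apart so no two quantifiers bind the same name: p↦a, u↦w1.
  (forall u. forall p. (~T(p) & ~T(u))) | (exists a. exists w1. (~K(a,a) | ~C(a,w1)))
Finally move all quantifiers to the prefix:
  forall u. forall p. exists a. exists w1. (~T(p) & ~T(u) | ~K(a,a) | ~C(a,w1))

forall u. forall p. exists a. exists w1. (~T(p) & ~T(u) | ~K(a,a) | ~C(a,w1))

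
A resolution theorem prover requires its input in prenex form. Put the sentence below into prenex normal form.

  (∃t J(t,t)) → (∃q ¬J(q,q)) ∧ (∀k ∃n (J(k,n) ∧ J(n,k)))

∀t ∃q ∀k ∃n (¬J(t,t) ∨ ¬J(q,q) ∧ J(k,n) ∧ J(n,k))

Eliminate → and ↔ using ¬ and ∨.
  ¬(∃t J(t,t)) ∨ (∃q ¬J(q,q)) ∧ (∀k ∃n (J(k,n) ∧ J(n,k)))
Move each ¬ inward, flipping quantifiers it crosses:
  (∀t ¬J(t,t)) ∨ (∃q ¬J(q,q)) ∧ (∀k ∃n (J(k,n) ∧ J(n,k)))
All bound variables are already distinct, so no renaming is needed.
Pull the quantifiers to the front (each side's bound variable is not free in the other side):
  ∀t ∃q ∀k ∃n (¬J(t,t) ∨ ¬J(q,q) ∧ J(k,n) ∧ J(n,k))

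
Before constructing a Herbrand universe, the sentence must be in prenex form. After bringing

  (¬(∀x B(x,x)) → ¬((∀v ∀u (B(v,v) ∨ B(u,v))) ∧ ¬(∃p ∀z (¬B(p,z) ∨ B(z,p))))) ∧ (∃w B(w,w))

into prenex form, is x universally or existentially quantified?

universal

First replace A → B with ¬A ∨ B.
  (¬¬(∀x B(x,x)) ∨ ¬((∀v ∀u (B(v,v) ∨ B(u,v))) ∧ ¬(∃p ∀z (¬B(p,z) ∨ B(z,p))))) ∧ (∃w B(w,w))
Push ¬ through the quantifiers and connectives to reach negation normal form:
  ((∀x B(x,x)) ∨ (∃v ∃u (¬B(v,v) ∧ ¬B(u,v))) ∨ (∃p ∀z (¬B(p,z) ∨ B(z,p)))) ∧ (∃w B(w,w))
All bound variables are already distinct, so no renaming is needed.
Pull the quantifiers to the front (each side's bound variable is not free in the other side):
  ∀x ∃v ∃u ∃p ∀z ∃w ((B(x,x) ∨ ¬B(v,v) ∧ ¬B(u,v) ∨ ¬B(p,z) ∨ B(z,p)) ∧ B(w,w))
The quantifier ∀x sits under an even number of negations (counting the antecedent side of each →), so it remains universal.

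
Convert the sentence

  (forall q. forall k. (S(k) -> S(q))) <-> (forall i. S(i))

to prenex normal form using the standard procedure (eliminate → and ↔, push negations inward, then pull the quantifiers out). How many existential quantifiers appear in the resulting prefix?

Rewrite implications/biconditionals: A → B as ¬A ∨ B; A ↔ B as (¬A ∨ B) ∧ (¬B ∨ A).
  (~(forall q. forall k. (~S(k) | S(q))) | (forall i. S(i))) & (~(forall i. S(i)) | (forall q. forall k. (~S(k) | S(q))))
Push ¬ through the quantifiers and connectives to reach negation normal form:
  ((exists q. exists k. (S(k) & ~S(q))) | (forall i. S(i))) & ((exists i. ~S(i)) | (forall q. forall k. (~S(k) | S(q))))
Give each quantifier a distinct variable: i↦b, q↦v, k↦a.
  ((exists q. exists k. (S(k) & ~S(q))) | (forall i. S(i))) & ((exists b. ~S(b)) | (forall v. forall a. (~S(a) | S(v))))
Pull the quantifiers to the front (each side's bound variable is not free in the other side):
  exists q. exists k. forall i. exists b. forall v. forall a. ((S(k) & ~S(q) | S(i)) & (~S(b) | ~S(a) | S(v)))
The prefix is exists q exists k forall i exists b forall v forall a: 3 universal, 3 existential.

3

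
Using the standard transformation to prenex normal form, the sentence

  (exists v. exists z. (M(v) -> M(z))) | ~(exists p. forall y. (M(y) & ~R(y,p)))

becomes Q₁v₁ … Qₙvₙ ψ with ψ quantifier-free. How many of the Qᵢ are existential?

First replace A → B with ¬A ∨ B.
  (exists v. exists z. (~M(v) | M(z))) | ~(exists p. forall y. (M(y) & ~R(y,p)))
Move each ¬ inward, flipping quantifiers it crosses:
  (exists v. exists z. (~M(v) | M(z))) | (forall p. exists y. (~M(y) | R(y,p)))
Extract every quantifier outward, since the variables are now distinct and don't occur free across branches:
  exists v. exists z. forall p. exists y. (~M(v) | M(z) | ~M(y) | R(y,p))
The prefix is exists v exists z forall p exists y: 1 universal, 3 existential.

3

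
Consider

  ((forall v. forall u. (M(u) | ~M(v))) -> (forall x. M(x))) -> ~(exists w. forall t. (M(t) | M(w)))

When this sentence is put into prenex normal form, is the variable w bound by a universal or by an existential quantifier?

First replace A → B with ¬A ∨ B.
  ~(~(forall v. forall u. (M(u) | ~M(v))) | (forall x. M(x))) | ~(exists w. forall t. (M(t) | M(w)))
Push ¬ through the quantifiers and connectives to reach negation normal form:
  (forall v. forall u. (M(u) | ~M(v))) & (exists x. ~M(x)) | (forall w. exists t. (~M(t) & ~M(w)))
All bound variables are already distinct, so no renaming is needed.
Extract every quantifier outward, since the variables are now distinct and don't occur free across branches:
  forall v. forall u. exists x. forall w. exists t. ((M(u) | ~M(v)) & ~M(x) | ~M(t) & ~M(w))
The quantifier exists w sits under an odd number of negations (counting the antecedent side of each →), so it flips to forall w.

universal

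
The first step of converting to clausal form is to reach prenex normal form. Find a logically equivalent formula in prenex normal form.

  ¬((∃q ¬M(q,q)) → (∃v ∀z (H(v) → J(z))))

Rewrite implications/biconditionals: A → B as ¬A ∨ B.
  ¬(¬(∃q ¬M(q,q)) ∨ (∃v ∀z (¬H(v) ∨ J(z))))
Push ¬ through the quantifiers and connectives to reach negation normal form:
  (∃q ¬M(q,q)) ∧ (∀v ∃z (H(v) ∧ ¬J(z)))
All bound variables are already distinct, so no renaming is needed.
Pull the quantifiers to the front (each side's bound variable is not free in the other side):
  ∃q ∀v ∃z (¬M(q,q) ∧ H(v) ∧ ¬J(z))

∃q ∀v ∃z (¬M(q,q) ∧ H(v) ∧ ¬J(z))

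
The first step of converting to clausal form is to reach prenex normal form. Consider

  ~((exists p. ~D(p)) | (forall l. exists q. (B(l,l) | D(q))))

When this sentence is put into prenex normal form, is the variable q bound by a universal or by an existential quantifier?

universal

Move each ¬ inward, flipping quantifiers it crosses:
  (forall p. D(p)) & (exists l. forall q. (~B(l,l) & ~D(q)))
Pull the quantifiers to the front (each side's bound variable is not free in the other side):
  forall p. exists l. forall q. (D(p) & ~B(l,l) & ~D(q))
The quantifier exists q sits under an odd number of negations, so it flips to forall q.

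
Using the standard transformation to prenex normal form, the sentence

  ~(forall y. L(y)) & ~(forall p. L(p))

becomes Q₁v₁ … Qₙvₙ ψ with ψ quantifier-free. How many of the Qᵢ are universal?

0

Move each ¬ inward, flipping quantifiers it crosses:
  (exists y. ~L(y)) & (exists p. ~L(p))
All bound variables are already distinct, so no renaming is needed.
Extract every quantifier outward, since the variables are now distinct and don't occur free across branches:
  exists y. exists p. (~L(y) & ~L(p))
The prefix is exists y exists p: 0 universal, 2 existential.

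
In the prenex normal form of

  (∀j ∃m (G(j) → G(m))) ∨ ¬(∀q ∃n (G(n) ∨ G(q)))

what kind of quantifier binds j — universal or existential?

universal

First replace A → B with ¬A ∨ B.
  (∀j ∃m (¬G(j) ∨ G(m))) ∨ ¬(∀q ∃n (G(n) ∨ G(q)))
Drive negations inward (¬∀x A ≡ ∃x ¬A, ¬∃x A ≡ ∀x ¬A, De Morgan for ∧/∨):
  (∀j ∃m (¬G(j) ∨ G(m))) ∨ (∃q ∀n (¬G(n) ∧ ¬G(q)))
All bound variables are already distinct, so no renaming is needed.
Finally move all quantifiers to the prefix:
  ∀j ∃m ∃q ∀n (¬G(j) ∨ G(m) ∨ ¬G(n) ∧ ¬G(q))
The quantifier ∀j sits under an even number of negations (counting the antecedent side of each →), so it remains universal.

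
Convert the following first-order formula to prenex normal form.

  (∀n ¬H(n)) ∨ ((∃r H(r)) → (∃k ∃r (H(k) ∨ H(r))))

∀n ∀r ∃k ∃c (¬H(n) ∨ ¬H(r) ∨ H(k) ∨ H(c))

Rewrite implications/biconditionals: A → B as ¬A ∨ B.
  (∀n ¬H(n)) ∨ ¬(∃r H(r)) ∨ (∃k ∃r (H(k) ∨ H(r)))
Push ¬ through the quantifiers and connectives to reach negation normal form:
  (∀n ¬H(n)) ∨ (∀r ¬H(r)) ∨ (∃k ∃r (H(k) ∨ H(r)))
Rename bound variables to avoid capture: r↦c.
  (∀n ¬H(n)) ∨ (∀r ¬H(r)) ∨ (∃k ∃c (H(k) ∨ H(c)))
Finally move all quantifiers to the prefix:
  ∀n ∀r ∃k ∃c (¬H(n) ∨ ¬H(r) ∨ H(k) ∨ H(c))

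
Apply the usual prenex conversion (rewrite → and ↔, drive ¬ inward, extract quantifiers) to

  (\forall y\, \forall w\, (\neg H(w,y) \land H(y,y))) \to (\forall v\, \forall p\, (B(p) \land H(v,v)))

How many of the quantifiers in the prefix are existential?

2

Eliminate → and ↔ using ¬ and ∨.
  \neg (\forall y\, \forall w\, (\neg H(w,y) \land H(y,y))) \lor (\forall v\, \forall p\, (B(p) \land H(v,v)))
Drive negations inward (¬∀x A ≡ ∃x ¬A, ¬∃x A ≡ ∀x ¬A, De Morgan for ∧/∨):
  (\exists y\, \exists w\, (H(w,y) \lor \neg H(y,y))) \lor (\forall v\, \forall p\, (B(p) \land H(v,v)))
All bound variables are already distinct, so no renaming is needed.
Extract every quantifier outward, since the variables are now distinct and don't occur free across branches:
  \exists y\, \exists w\, \forall v\, \forall p\, (H(w,y) \lor \neg H(y,y) \lor B(p) \land H(v,v))
The prefix is \exists y \exists w \forall v \forall p: 2 universal, 2 existential.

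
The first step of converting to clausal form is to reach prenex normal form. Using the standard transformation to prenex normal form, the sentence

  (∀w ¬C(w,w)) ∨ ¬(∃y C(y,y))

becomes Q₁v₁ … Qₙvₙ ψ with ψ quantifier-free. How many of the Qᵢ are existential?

0

Drive negations inward (¬∀x A ≡ ∃x ¬A, ¬∃x A ≡ ∀x ¬A, De Morgan for ∧/∨):
  (∀w ¬C(w,w)) ∨ (∀y ¬C(y,y))
All bound variables are already distinct, so no renaming is needed.
Extract every quantifier outward, since the variables are now distinct and don't occur free across branches:
  ∀w ∀y (¬C(w,w) ∨ ¬C(y,y))
The prefix is ∀w ∀y: 2 universal, 0 existential.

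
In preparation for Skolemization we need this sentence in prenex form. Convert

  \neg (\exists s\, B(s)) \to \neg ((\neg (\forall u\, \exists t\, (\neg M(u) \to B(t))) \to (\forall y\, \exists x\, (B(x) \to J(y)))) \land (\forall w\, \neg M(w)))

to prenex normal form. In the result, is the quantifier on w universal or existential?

Rewrite implications/biconditionals: A → B as ¬A ∨ B.
  \neg \neg (\exists s\, B(s)) \lor \neg ((\neg \neg (\forall u\, \exists t\, (\neg \neg M(u) \lor B(t))) \lor (\forall y\, \exists x\, (\neg B(x) \lor J(y)))) \land (\forall w\, \neg M(w)))
Push ¬ through the quantifiers and connectives to reach negation normal form:
  (\exists s\, B(s)) \lor (\exists u\, \forall t\, (\neg M(u) \land \neg B(t))) \land (\exists y\, \forall x\, (B(x) \land \neg J(y))) \lor (\exists w\, M(w))
Extract every quantifier outward, since the variables are now distinct and don't occur free across branches:
  \exists s\, \exists u\, \forall t\, \exists y\, \forall x\, \exists w\, (B(s) \lor \neg M(u) \land \neg B(t) \land B(x) \land \neg J(y) \lor M(w))
The quantifier \forall w sits under an odd number of negations (counting the antecedent side of each →), so it flips to \exists w.

existential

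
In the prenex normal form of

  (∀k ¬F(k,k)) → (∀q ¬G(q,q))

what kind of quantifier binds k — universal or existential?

existential

Eliminate → and ↔ using ¬ and ∨.
  ¬(∀k ¬F(k,k)) ∨ (∀q ¬G(q,q))
Push ¬ through the quantifiers and connectives to reach negation normal form:
  (∃k F(k,k)) ∨ (∀q ¬G(q,q))
All bound variables are already distinct, so no renaming is needed.
Pull the quantifiers to the front (each side's bound variable is not free in the other side):
  ∃k ∀q (F(k,k) ∨ ¬G(q,q))
The quantifier ∀k sits under an odd number of negations (counting the antecedent side of each →), so it flips to ∃k.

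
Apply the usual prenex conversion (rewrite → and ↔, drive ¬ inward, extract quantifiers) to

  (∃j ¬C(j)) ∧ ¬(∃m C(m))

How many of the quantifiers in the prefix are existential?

Move each ¬ inward, flipping quantifiers it crosses:
  (∃j ¬C(j)) ∧ (∀m ¬C(m))
Pull the quantifiers to the front (each side's bound variable is not free in the other side):
  ∃j ∀m (¬C(j) ∧ ¬C(m))
The prefix is ∃j ∀m: 1 universal, 1 existential.

1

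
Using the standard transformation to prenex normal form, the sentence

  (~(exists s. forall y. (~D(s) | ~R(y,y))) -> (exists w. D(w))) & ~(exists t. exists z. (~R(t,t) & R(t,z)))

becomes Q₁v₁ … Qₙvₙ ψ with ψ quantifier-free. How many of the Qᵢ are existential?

First replace A → B with ¬A ∨ B.
  (~~(exists s. forall y. (~D(s) | ~R(y,y))) | (exists w. D(w))) & ~(exists t. exists z. (~R(t,t) & R(t,z)))
Push ¬ through the quantifiers and connectives to reach negation normal form:
  ((exists s. forall y. (~D(s) | ~R(y,y))) | (exists w. D(w))) & (forall t. forall z. (R(t,t) | ~R(t,z)))
Finally move all quantifiers to the prefix:
  exists s. forall y. exists w. forall t. forall z. ((~D(s) | ~R(y,y) | D(w)) & (R(t,t) | ~R(t,z)))
The prefix is exists s forall y exists w forall t forall z: 3 universal, 2 existential.

2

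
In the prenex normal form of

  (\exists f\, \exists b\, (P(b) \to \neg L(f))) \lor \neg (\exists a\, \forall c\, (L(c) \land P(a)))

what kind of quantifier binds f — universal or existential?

First replace A → B with ¬A ∨ B.
  (\exists f\, \exists b\, (\neg P(b) \lor \neg L(f))) \lor \neg (\exists a\, \forall c\, (L(c) \land P(a)))
Move each ¬ inward, flipping quantifiers it crosses:
  (\exists f\, \exists b\, (\neg P(b) \lor \neg L(f))) \lor (\forall a\, \exists c\, (\neg L(c) \lor \neg P(a)))
Extract every quantifier outward, since the variables are now distinct and don't occur free across branches:
  \exists f\, \exists b\, \forall a\, \exists c\, (\neg P(b) \lor \neg L(f) \lor \neg L(c) \lor \neg P(a))
The quantifier \exists f sits under an even number of negations (counting the antecedent side of each →), so it remains existential.

existential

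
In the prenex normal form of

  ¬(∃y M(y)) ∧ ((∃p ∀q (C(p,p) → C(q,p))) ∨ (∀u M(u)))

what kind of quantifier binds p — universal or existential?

existential

First replace A → B with ¬A ∨ B.
  ¬(∃y M(y)) ∧ ((∃p ∀q (¬C(p,p) ∨ C(q,p))) ∨ (∀u M(u)))
Move each ¬ inward, flipping quantifiers it crosses:
  (∀y ¬M(y)) ∧ ((∃p ∀q (¬C(p,p) ∨ C(q,p))) ∨ (∀u M(u)))
All bound variables are already distinct, so no renaming is needed.
Extract every quantifier outward, since the variables are now distinct and don't occur free across branches:
  ∀y ∃p ∀q ∀u (¬M(y) ∧ (¬C(p,p) ∨ C(q,p) ∨ M(u)))
The quantifier ∃p sits under an even number of negations (counting the antecedent side of each →), so it remains existential.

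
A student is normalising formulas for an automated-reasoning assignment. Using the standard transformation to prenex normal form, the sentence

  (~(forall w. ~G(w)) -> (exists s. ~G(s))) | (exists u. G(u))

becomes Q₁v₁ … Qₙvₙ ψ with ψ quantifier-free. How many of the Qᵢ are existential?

2

First replace A → B with ¬A ∨ B.
  ~~(forall w. ~G(w)) | (exists s. ~G(s)) | (exists u. G(u))
Move each ¬ inward, flipping quantifiers it crosses:
  (forall w. ~G(w)) | (exists s. ~G(s)) | (exists u. G(u))
Extract every quantifier outward, since the variables are now distinct and don't occur free across branches:
  forall w. exists s. exists u. (~G(w) | ~G(s) | G(u))
The prefix is forall w exists s exists u: 1 universal, 2 existential.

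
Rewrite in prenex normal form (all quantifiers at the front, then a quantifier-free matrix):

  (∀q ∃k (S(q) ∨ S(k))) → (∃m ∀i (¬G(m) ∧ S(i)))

First replace A → B with ¬A ∨ B.
  ¬(∀q ∃k (S(q) ∨ S(k))) ∨ (∃m ∀i (¬G(m) ∧ S(i)))
Drive negations inward (¬∀x A ≡ ∃x ¬A, ¬∃x A ≡ ∀x ¬A, De Morgan for ∧/∨):
  (∃q ∀k (¬S(q) ∧ ¬S(k))) ∨ (∃m ∀i (¬G(m) ∧ S(i)))
All bound variables are already distinct, so no renaming is needed.
Finally move all quantifiers to the prefix:
  ∃q ∀k ∃m ∀i (¬S(q) ∧ ¬S(k) ∨ ¬G(m) ∧ S(i))

∃q ∀k ∃m ∀i (¬S(q) ∧ ¬S(k) ∨ ¬G(m) ∧ S(i))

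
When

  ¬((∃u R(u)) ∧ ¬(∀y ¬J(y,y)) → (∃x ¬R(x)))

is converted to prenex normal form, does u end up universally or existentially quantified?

First replace A → B with ¬A ∨ B.
  ¬(¬((∃u R(u)) ∧ ¬(∀y ¬J(y,y))) ∨ (∃x ¬R(x)))
Move each ¬ inward, flipping quantifiers it crosses:
  (∃u R(u)) ∧ (∃y J(y,y)) ∧ (∀x R(x))
All bound variables are already distinct, so no renaming is needed.
Extract every quantifier outward, since the variables are now distinct and don't occur free across branches:
  ∃u ∃y ∀x (R(u) ∧ J(y,y) ∧ R(x))
The quantifier ∃u sits under an even number of negations (counting the antecedent side of each →), so it remains existential.

existential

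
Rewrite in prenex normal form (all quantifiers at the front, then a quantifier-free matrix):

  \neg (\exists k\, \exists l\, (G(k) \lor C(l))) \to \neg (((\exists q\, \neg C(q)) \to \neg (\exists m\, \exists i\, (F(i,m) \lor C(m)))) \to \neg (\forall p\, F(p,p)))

\exists k\, \exists l\, \forall q\, \forall m\, \forall i\, \forall p\, (G(k) \lor C(l) \lor (C(q) \lor \neg F(i,m) \land \neg C(m)) \land F(p,p))

Eliminate → and ↔ using ¬ and ∨.
  \neg \neg (\exists k\, \exists l\, (G(k) \lor C(l))) \lor \neg (\neg (\neg (\exists q\, \neg C(q)) \lor \neg (\exists m\, \exists i\, (F(i,m) \lor C(m)))) \lor \neg (\forall p\, F(p,p)))
Drive negations inward (¬∀x A ≡ ∃x ¬A, ¬∃x A ≡ ∀x ¬A, De Morgan for ∧/∨):
  (\exists k\, \exists l\, (G(k) \lor C(l))) \lor ((\forall q\, C(q)) \lor (\forall m\, \forall i\, (\neg F(i,m) \land \neg C(m)))) \land (\forall p\, F(p,p))
Finally move all quantifiers to the prefix:
  \exists k\, \exists l\, \forall q\, \forall m\, \forall i\, \forall p\, (G(k) \lor C(l) \lor (C(q) \lor \neg F(i,m) \land \neg C(m)) \land F(p,p))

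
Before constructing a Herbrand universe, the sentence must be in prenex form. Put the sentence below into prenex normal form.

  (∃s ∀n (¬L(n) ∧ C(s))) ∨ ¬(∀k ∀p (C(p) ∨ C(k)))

∃s ∀n ∃k ∃p (¬L(n) ∧ C(s) ∨ ¬C(p) ∧ ¬C(k))

Drive negations inward (¬∀x A ≡ ∃x ¬A, ¬∃x A ≡ ∀x ¬A, De Morgan for ∧/∨):
  (∃s ∀n (¬L(n) ∧ C(s))) ∨ (∃k ∃p (¬C(p) ∧ ¬C(k)))
All bound variables are already distinct, so no renaming is needed.
Extract every quantifier outward, since the variables are now distinct and don't occur free across branches:
  ∃s ∀n ∃k ∃p (¬L(n) ∧ C(s) ∨ ¬C(p) ∧ ¬C(k))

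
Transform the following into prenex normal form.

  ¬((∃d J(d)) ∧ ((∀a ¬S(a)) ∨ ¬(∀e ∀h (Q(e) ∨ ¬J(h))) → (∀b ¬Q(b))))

Eliminate → and ↔ using ¬ and ∨.
  ¬((∃d J(d)) ∧ (¬((∀a ¬S(a)) ∨ ¬(∀e ∀h (Q(e) ∨ ¬J(h)))) ∨ (∀b ¬Q(b))))
Drive negations inward (¬∀x A ≡ ∃x ¬A, ¬∃x A ≡ ∀x ¬A, De Morgan for ∧/∨):
  (∀d ¬J(d)) ∨ ((∀a ¬S(a)) ∨ (∃e ∃h (¬Q(e) ∧ J(h)))) ∧ (∃b Q(b))
Extract every quantifier outward, since the variables are now distinct and don't occur free across branches:
  ∀d ∀a ∃e ∃h ∃b (¬J(d) ∨ (¬S(a) ∨ ¬Q(e) ∧ J(h)) ∧ Q(b))

∀d ∀a ∃e ∃h ∃b (¬J(d) ∨ (¬S(a) ∨ ¬Q(e) ∧ J(h)) ∧ Q(b))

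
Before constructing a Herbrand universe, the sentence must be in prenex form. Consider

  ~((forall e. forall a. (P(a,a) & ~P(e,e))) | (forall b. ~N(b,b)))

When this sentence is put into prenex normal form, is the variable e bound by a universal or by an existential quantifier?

Push ¬ through the quantifiers and connectives to reach negation normal form:
  (exists e. exists a. (~P(a,a) | P(e,e))) & (exists b. N(b,b))
Finally move all quantifiers to the prefix:
  exists e. exists a. exists b. ((~P(a,a) | P(e,e)) & N(b,b))
The quantifier forall e sits under an odd number of negations, so it flips to exists e.

existential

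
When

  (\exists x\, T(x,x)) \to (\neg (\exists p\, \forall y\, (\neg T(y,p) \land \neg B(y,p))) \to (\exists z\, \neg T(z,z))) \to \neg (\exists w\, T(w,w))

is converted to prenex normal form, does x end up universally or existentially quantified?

universal

Eliminate → and ↔ using ¬ and ∨.
  \neg (\exists x\, T(x,x)) \lor \neg (\neg \neg (\exists p\, \forall y\, (\neg T(y,p) \land \neg B(y,p))) \lor (\exists z\, \neg T(z,z))) \lor \neg (\exists w\, T(w,w))
Push ¬ through the quantifiers and connectives to reach negation normal form:
  (\forall x\, \neg T(x,x)) \lor (\forall p\, \exists y\, (T(y,p) \lor B(y,p))) \land (\forall z\, T(z,z)) \lor (\forall w\, \neg T(w,w))
All bound variables are already distinct, so no renaming is needed.
Finally move all quantifiers to the prefix:
  \forall x\, \forall p\, \exists y\, \forall z\, \forall w\, (\neg T(x,x) \lor (T(y,p) \lor B(y,p)) \land T(z,z) \lor \neg T(w,w))
The quantifier \exists x sits under an odd number of negations (counting the antecedent side of each →), so it flips to \forall x.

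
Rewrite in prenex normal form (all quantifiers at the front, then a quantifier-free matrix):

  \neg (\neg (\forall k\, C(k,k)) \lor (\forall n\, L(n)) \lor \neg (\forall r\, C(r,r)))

\forall k\, \exists n\, \forall r\, (C(k,k) \land \neg L(n) \land C(r,r))

Move each ¬ inward, flipping quantifiers it crosses:
  (\forall k\, C(k,k)) \land (\exists n\, \neg L(n)) \land (\forall r\, C(r,r))
All bound variables are already distinct, so no renaming is needed.
Pull the quantifiers to the front (each side's bound variable is not free in the other side):
  \forall k\, \exists n\, \forall r\, (C(k,k) \land \neg L(n) \land C(r,r))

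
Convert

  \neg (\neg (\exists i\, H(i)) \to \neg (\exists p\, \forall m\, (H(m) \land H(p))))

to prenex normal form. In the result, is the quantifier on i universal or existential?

First replace A → B with ¬A ∨ B.
  \neg (\neg \neg (\exists i\, H(i)) \lor \neg (\exists p\, \forall m\, (H(m) \land H(p))))
Move each ¬ inward, flipping quantifiers it crosses:
  (\forall i\, \neg H(i)) \land (\exists p\, \forall m\, (H(m) \land H(p)))
All bound variables are already distinct, so no renaming is needed.
Finally move all quantifiers to the prefix:
  \forall i\, \exists p\, \forall m\, (\neg H(i) \land H(m) \land H(p))
The quantifier \exists i sits under an odd number of negations (counting the antecedent side of each →), so it flips to \forall i.

universal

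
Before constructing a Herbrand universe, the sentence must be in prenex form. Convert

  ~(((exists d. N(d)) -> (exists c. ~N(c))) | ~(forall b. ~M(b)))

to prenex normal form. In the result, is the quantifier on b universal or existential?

First replace A → B with ¬A ∨ B.
  ~(~(exists d. N(d)) | (exists c. ~N(c)) | ~(forall b. ~M(b)))
Push ¬ through the quantifiers and connectives to reach negation normal form:
  (exists d. N(d)) & (forall c. N(c)) & (forall b. ~M(b))
Finally move all quantifiers to the prefix:
  exists d. forall c. forall b. (N(d) & N(c) & ~M(b))
The quantifier forall b sits under an even number of negations (counting the antecedent side of each →), so it remains universal.

universal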